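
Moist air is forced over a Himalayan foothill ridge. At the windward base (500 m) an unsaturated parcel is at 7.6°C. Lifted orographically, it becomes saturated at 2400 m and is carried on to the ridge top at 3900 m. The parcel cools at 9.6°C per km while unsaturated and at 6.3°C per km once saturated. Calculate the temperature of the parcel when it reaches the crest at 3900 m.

-20.09°C

500–2400 m, dry: Δz = 1.9 km ⇒ ΔT = -18.24°C; T = -10.64°C
2400–3900 m, saturated: Δz = 1.5 km ⇒ ΔT = -9.45°C; T = -20.09°C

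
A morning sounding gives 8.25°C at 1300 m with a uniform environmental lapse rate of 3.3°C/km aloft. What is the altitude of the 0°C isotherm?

3800 m

Height above start = (8.25 − 0) / 3.3 = 2.5 km
Altitude = 1300 m + 2500 m = 3800 m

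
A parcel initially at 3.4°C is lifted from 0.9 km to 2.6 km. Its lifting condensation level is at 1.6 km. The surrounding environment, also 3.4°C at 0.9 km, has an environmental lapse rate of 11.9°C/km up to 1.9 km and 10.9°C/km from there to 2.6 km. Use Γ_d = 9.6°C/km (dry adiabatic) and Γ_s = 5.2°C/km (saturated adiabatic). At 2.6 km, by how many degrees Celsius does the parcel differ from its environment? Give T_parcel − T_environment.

Parcel:
  Dry to 1600 m: -9.6 × 0.7 km = -6.72°C, so T = -3.32°C.
  Saturated to 2600 m: -5.2 × 1 km = -5.2°C, so T = -8.52°C.
Environment:
  Environment, lower layer to 1900 m: -11.9 × 1 km = -11.9°C, so T = -8.5°C.
  Environment, upper layer to 2600 m: -10.9 × 0.7 km = -7.63°C, so T = -16.13°C.
T_parcel − T_env = -8.52 − (-16.13) = +7.61°C

+7.61°C (parcel warmer than environment)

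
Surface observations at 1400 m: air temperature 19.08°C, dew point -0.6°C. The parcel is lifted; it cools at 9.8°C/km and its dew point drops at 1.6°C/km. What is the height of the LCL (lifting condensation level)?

3800 m

T and T_d converge at 9.8 − 1.6 = 8.2°C per km
Height above start = (19.08 − (-0.6)) / 8.2 = 2.4 km
LCL altitude = 1400 m + 2400 m = 3800 m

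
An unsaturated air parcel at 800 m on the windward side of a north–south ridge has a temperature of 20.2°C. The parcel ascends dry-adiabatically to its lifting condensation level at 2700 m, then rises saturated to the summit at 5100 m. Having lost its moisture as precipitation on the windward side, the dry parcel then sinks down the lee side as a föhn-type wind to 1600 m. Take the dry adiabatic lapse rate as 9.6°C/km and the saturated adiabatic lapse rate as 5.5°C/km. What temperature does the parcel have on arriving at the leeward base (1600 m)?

22.36°C

800 → 2700 m (dry, 9.6°C/km): ΔT = -9.6 × 1.9 = -18.24°C → T = 1.96°C
2700 → 5100 m (saturated, 5.5°C/km): ΔT = -5.5 × 2.4 = -13.2°C → T = -11.24°C
5100 → 1600 m (dry descent, 9.6°C/km): ΔT = +9.6 × 3.5 = +33.6°C → T = 22.36°C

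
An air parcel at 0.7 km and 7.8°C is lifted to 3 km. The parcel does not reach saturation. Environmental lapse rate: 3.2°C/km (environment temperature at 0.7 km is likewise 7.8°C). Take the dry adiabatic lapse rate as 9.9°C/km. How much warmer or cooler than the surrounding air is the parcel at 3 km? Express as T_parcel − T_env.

-15.41°C (parcel cooler than environment)

Parcel:
  Dry to 3000 m: -9.9 × 2.3 km = -22.77°C, so T = -14.97°C.
Environment:
  Environment to 3000 m: -3.2 × 2.3 km = -7.36°C, so T = 0.44°C.
T_parcel − T_env = -14.97 − 0.44 = -15.41°C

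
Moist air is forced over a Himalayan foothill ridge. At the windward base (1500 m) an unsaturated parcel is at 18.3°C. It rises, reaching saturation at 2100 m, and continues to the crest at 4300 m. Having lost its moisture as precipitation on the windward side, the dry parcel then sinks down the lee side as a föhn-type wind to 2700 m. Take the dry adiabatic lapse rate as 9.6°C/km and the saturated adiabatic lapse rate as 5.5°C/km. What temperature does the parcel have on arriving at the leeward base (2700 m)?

From 1500 m to 2100 m (dry): cools by 9.6 × 0.6 = 5.76°C, giving 12.54°C.
From 2100 m to 4300 m (saturated): cools by 5.5 × 2.2 = 12.1°C, giving 0.44°C.
From 4300 m to 2700 m (dry descent): warms by 9.6 × 1.6 = 15.36°C, giving 15.8°C.

15.8°C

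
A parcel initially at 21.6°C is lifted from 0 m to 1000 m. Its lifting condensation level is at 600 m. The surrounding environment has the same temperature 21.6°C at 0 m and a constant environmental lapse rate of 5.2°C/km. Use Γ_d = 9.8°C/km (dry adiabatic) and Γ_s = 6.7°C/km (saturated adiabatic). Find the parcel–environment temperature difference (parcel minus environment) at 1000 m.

-3.36°C (parcel cooler than environment)

Parcel:
  0 → 600 m (dry, 9.8°C/km): ΔT = -9.8 × 0.6 = -5.88°C → T = 15.72°C
  600 → 1000 m (saturated, 6.7°C/km): ΔT = -6.7 × 0.4 = -2.68°C → T = 13.04°C
Environment:
  0 → 1000 m (environment, 5.2°C/km): ΔT = -5.2 × 1 = -5.2°C → T = 16.4°C
T_parcel − T_env = 13.04 − 16.4 = -3.36°C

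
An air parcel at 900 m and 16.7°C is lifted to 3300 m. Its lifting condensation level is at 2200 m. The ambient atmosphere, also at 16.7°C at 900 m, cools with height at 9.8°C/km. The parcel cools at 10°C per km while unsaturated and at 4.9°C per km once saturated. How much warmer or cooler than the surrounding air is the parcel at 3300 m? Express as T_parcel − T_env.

+5.13°C (parcel warmer than environment)

Parcel:
  900–2200 m, dry: Δz = 1.3 km ⇒ ΔT = -13°C; T = 3.7°C
  2200–3300 m, saturated: Δz = 1.1 km ⇒ ΔT = -5.39°C; T = -1.69°C
Environment:
  900–3300 m, environment: Δz = 2.4 km ⇒ ΔT = -23.52°C; T = -6.82°C
T_parcel − T_env = -1.69 − (-6.82) = +5.13°C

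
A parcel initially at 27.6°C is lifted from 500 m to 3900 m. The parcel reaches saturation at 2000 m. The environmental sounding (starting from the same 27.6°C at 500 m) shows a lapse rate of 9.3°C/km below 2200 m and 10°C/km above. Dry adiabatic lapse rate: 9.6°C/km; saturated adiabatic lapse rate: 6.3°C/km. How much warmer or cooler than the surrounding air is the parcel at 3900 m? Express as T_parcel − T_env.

+6.44°C (parcel warmer than environment)

Parcel:
  500 → 2000 m (dry, 9.6°C/km): ΔT = -9.6 × 1.5 = -14.4°C → T = 13.2°C
  2000 → 3900 m (saturated, 6.3°C/km): ΔT = -6.3 × 1.9 = -11.97°C → T = 1.23°C
Environment:
  500 → 2200 m (environment, lower layer, 9.3°C/km): ΔT = -9.3 × 1.7 = -15.81°C → T = 11.79°C
  2200 → 3900 m (environment, upper layer, 10°C/km): ΔT = -10 × 1.7 = -17°C → T = -5.21°C
T_parcel − T_env = 1.23 − (-5.21) = +6.44°C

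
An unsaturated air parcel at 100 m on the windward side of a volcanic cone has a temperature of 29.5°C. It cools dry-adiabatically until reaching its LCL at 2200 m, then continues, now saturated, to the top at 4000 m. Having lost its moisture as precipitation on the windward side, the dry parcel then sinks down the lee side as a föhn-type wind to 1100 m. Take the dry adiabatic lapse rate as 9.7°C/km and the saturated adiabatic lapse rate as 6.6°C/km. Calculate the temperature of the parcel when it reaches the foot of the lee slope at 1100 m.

25.38°C

100–2200 m, dry: Δz = 2.1 km ⇒ ΔT = -20.37°C; T = 9.13°C
2200–4000 m, saturated: Δz = 1.8 km ⇒ ΔT = -11.88°C; T = -2.75°C
4000–1100 m, dry descent: Δz = 2.9 km ⇒ ΔT = +28.13°C; T = 25.38°C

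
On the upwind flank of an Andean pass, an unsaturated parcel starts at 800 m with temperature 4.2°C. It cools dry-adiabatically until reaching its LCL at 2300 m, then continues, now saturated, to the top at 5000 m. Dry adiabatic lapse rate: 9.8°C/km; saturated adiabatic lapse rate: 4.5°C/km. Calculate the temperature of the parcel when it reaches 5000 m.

800–2300 m, dry: Δz = 1.5 km ⇒ ΔT = -14.7°C; T = -10.5°C
2300–5000 m, saturated: Δz = 2.7 km ⇒ ΔT = -12.15°C; T = -22.65°C

-22.65°C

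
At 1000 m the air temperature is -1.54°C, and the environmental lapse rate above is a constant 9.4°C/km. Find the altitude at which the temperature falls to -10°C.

1900 m

Height above start = (-1.54 − (-10)) / 9.4 = 0.9 km
Altitude = 1000 m + 900 m = 1900 m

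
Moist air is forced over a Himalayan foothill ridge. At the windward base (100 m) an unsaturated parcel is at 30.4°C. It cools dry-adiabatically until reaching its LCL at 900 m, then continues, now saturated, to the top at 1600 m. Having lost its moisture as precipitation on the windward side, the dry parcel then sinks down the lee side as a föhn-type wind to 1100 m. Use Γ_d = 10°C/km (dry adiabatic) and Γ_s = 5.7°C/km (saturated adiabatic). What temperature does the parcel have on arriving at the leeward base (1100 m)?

Dry to 900 m: -10 × 0.8 km = -8°C, so T = 22.4°C.
Saturated to 1600 m: -5.7 × 0.7 km = -3.99°C, so T = 18.41°C.
Dry descent to 1100 m: +10 × 0.5 km = +5°C, so T = 23.41°C.

23.41°C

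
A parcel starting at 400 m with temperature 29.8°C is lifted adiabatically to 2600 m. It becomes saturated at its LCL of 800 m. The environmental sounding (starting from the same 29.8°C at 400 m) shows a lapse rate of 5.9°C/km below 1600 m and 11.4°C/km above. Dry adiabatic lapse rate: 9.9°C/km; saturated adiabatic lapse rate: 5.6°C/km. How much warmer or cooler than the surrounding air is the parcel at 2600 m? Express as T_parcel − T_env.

Parcel:
  Dry to 800 m: -9.9 × 0.4 km = -3.96°C, so T = 25.84°C.
  Saturated to 2600 m: -5.6 × 1.8 km = -10.08°C, so T = 15.76°C.
Environment:
  Environment, lower layer to 1600 m: -5.9 × 1.2 km = -7.08°C, so T = 22.72°C.
  Environment, upper layer to 2600 m: -11.4 × 1 km = -11.4°C, so T = 11.32°C.
T_parcel − T_env = 15.76 − 11.32 = +4.44°C

+4.44°C (parcel warmer than environment)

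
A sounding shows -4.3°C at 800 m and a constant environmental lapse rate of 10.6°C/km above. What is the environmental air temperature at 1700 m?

From 800 m to 1700 m (environmental): cools by 10.6 × 0.9 = 9.54°C, giving -13.84°C.

-13.84°C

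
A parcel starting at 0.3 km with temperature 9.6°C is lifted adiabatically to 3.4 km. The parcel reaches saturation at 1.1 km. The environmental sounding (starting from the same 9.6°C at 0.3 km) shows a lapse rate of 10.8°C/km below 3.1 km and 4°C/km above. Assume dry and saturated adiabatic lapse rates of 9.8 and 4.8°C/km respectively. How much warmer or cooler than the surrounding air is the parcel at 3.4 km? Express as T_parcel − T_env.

Parcel:
  300 → 1100 m (dry, 9.8°C/km): ΔT = -9.8 × 0.8 = -7.84°C → T = 1.76°C
  1100 → 3400 m (saturated, 4.8°C/km): ΔT = -4.8 × 2.3 = -11.04°C → T = -9.28°C
Environment:
  300 → 3100 m (environment, lower layer, 10.8°C/km): ΔT = -10.8 × 2.8 = -30.24°C → T = -20.64°C
  3100 → 3400 m (environment, upper layer, 4°C/km): ΔT = -4 × 0.3 = -1.2°C → T = -21.84°C
T_parcel − T_env = -9.28 − (-21.84) = +12.56°C

+12.56°C (parcel warmer than environment)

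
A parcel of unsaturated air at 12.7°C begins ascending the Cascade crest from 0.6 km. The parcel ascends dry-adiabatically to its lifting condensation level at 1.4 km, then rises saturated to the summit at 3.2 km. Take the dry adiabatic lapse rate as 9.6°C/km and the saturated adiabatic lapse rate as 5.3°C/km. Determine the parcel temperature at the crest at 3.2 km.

600–1400 m, dry: Δz = 0.8 km ⇒ ΔT = -7.68°C; T = 5.02°C
1400–3200 m, saturated: Δz = 1.8 km ⇒ ΔT = -9.54°C; T = -4.52°C

-4.52°C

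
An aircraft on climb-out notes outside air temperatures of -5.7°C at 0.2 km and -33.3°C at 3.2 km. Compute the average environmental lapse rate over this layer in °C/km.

9.2°C/km

Γ = −ΔT/Δz = (-5.7 − (-33.3)) / (3200 − 200) m
  = 27.6°C / 3 km = 9.2°C/km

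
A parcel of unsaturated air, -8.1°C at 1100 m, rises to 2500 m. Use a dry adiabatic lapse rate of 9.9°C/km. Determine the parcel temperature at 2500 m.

-21.96°C

From 1100 m to 2500 m (dry adiabatic): cools by 9.9 × 1.4 = 13.86°C, giving -21.96°C.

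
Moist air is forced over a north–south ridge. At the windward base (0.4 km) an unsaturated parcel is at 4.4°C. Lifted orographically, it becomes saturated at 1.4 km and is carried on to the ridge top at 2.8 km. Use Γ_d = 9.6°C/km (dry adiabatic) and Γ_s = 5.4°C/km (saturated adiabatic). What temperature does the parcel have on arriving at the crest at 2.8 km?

-12.76°C

400 → 1400 m (dry, 9.6°C/km): ΔT = -9.6 × 1 = -9.6°C → T = -5.2°C
1400 → 2800 m (saturated, 5.4°C/km): ΔT = -5.4 × 1.4 = -7.56°C → T = -12.76°C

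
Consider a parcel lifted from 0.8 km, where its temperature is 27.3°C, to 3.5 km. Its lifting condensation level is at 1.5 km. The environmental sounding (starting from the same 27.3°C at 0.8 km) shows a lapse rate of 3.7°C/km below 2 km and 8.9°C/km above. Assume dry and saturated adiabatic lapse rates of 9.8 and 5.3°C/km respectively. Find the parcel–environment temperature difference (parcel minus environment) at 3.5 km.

+0.33°C (parcel warmer than environment)

Parcel:
  Dry to 1500 m: -9.8 × 0.7 km = -6.86°C, so T = 20.44°C.
  Saturated to 3500 m: -5.3 × 2 km = -10.6°C, so T = 9.84°C.
Environment:
  Environment, lower layer to 2000 m: -3.7 × 1.2 km = -4.44°C, so T = 22.86°C.
  Environment, upper layer to 3500 m: -8.9 × 1.5 km = -13.35°C, so T = 9.51°C.
T_parcel − T_env = 9.84 − 9.51 = +0.33°C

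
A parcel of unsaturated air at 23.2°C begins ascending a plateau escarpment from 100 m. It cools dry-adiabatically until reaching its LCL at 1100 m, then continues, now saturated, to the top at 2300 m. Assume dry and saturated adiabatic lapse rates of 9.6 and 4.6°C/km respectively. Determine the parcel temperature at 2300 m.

8.08°C

Dry to 1100 m: -9.6 × 1 km = -9.6°C, so T = 13.6°C.
Saturated to 2300 m: -4.6 × 1.2 km = -5.52°C, so T = 8.08°C.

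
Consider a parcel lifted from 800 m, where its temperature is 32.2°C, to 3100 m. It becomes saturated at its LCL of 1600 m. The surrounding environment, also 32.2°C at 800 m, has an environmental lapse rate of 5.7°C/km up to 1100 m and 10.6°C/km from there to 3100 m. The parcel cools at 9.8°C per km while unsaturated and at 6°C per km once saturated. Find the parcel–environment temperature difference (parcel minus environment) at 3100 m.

+6.07°C (parcel warmer than environment)

Parcel:
  800–1600 m, dry: Δz = 0.8 km ⇒ ΔT = -7.84°C; T = 24.36°C
  1600–3100 m, saturated: Δz = 1.5 km ⇒ ΔT = -9°C; T = 15.36°C
Environment:
  800–1100 m, environment, lower layer: Δz = 0.3 km ⇒ ΔT = -1.71°C; T = 30.49°C
  1100–3100 m, environment, upper layer: Δz = 2 km ⇒ ΔT = -21.2°C; T = 9.29°C
T_parcel − T_env = 15.36 − 9.29 = +6.07°C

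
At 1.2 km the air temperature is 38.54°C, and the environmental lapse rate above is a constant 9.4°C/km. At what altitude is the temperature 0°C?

Height above start = (38.54 − 0) / 9.4 = 4.1 km
Altitude = 1200 m + 4100 m = 5300 m

5.3 km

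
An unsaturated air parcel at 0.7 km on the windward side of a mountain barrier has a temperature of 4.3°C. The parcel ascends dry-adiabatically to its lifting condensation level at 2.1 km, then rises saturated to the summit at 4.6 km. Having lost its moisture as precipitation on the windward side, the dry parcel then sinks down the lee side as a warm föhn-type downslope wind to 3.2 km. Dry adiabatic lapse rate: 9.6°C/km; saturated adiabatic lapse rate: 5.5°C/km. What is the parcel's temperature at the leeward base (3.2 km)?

-9.45°C

From 700 m to 2100 m (dry): cools by 9.6 × 1.4 = 13.44°C, giving -9.14°C.
From 2100 m to 4600 m (saturated): cools by 5.5 × 2.5 = 13.75°C, giving -22.89°C.
From 4600 m to 3200 m (dry descent): warms by 9.6 × 1.4 = 13.44°C, giving -9.45°C.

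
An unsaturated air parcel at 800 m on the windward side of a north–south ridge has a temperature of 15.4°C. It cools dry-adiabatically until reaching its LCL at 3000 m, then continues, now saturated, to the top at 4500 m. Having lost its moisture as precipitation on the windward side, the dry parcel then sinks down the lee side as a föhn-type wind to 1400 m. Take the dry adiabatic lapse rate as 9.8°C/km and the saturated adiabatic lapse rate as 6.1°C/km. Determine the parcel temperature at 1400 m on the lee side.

800 → 3000 m (dry, 9.8°C/km): ΔT = -9.8 × 2.2 = -21.56°C → T = -6.16°C
3000 → 4500 m (saturated, 6.1°C/km): ΔT = -6.1 × 1.5 = -9.15°C → T = -15.31°C
4500 → 1400 m (dry descent, 9.8°C/km): ΔT = +9.8 × 3.1 = +30.38°C → T = 15.07°C

15.07°C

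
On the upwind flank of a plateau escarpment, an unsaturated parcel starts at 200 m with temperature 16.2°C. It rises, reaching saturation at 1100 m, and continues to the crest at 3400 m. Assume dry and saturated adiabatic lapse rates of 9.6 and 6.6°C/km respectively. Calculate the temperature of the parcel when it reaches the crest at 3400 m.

-7.62°C

From 200 m to 1100 m (dry): cools by 9.6 × 0.9 = 8.64°C, giving 7.56°C.
From 1100 m to 3400 m (saturated): cools by 6.6 × 2.3 = 15.18°C, giving -7.62°C.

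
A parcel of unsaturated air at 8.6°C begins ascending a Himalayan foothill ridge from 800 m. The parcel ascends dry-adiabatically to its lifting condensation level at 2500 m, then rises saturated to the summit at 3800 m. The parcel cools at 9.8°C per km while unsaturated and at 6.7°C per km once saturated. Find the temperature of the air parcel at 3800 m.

-16.77°C

Dry to 2500 m: -9.8 × 1.7 km = -16.66°C, so T = -8.06°C.
Saturated to 3800 m: -6.7 × 1.3 km = -8.71°C, so T = -16.77°C.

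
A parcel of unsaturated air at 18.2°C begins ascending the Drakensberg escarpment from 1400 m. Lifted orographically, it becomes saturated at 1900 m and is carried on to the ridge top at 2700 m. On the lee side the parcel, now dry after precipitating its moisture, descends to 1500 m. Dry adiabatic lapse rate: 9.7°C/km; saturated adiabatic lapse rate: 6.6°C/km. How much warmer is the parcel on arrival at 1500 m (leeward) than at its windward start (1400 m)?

+1.51°C

Dry to 1900 m: -9.7 × 0.5 km = -4.85°C, so T = 13.35°C.
Saturated to 2700 m: -6.6 × 0.8 km = -5.28°C, so T = 8.07°C.
Dry descent to 1500 m: +9.7 × 1.2 km = +11.64°C, so T = 19.71°C.
Net change vs windward start: 19.71 − 18.2 = +1.51°C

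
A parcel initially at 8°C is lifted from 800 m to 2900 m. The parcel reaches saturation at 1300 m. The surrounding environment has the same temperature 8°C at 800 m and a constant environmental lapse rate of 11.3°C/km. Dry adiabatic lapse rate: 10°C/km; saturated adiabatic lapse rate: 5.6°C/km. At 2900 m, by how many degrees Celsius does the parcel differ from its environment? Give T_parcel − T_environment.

+9.77°C (parcel warmer than environment)

Parcel:
  From 800 m to 1300 m (dry): cools by 10 × 0.5 = 5°C, giving 3°C.
  From 1300 m to 2900 m (saturated): cools by 5.6 × 1.6 = 8.96°C, giving -5.96°C.
Environment:
  From 800 m to 2900 m (environment): cools by 11.3 × 2.1 = 23.73°C, giving -15.73°C.
T_parcel − T_env = -5.96 − (-15.73) = +9.77°C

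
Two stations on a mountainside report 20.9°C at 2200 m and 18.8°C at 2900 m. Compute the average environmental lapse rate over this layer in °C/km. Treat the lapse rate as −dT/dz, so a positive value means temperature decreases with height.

Γ = −ΔT/Δz = (20.9 − 18.8) / (2900 − 2200) m
  = 2.1°C / 0.7 km = 3°C/km

3°C/km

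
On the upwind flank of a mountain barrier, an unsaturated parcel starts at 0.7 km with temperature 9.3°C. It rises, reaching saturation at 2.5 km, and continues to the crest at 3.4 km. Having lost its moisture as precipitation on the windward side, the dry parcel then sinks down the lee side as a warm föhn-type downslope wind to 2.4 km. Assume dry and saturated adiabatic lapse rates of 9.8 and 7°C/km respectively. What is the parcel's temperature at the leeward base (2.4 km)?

From 700 m to 2500 m (dry): cools by 9.8 × 1.8 = 17.64°C, giving -8.34°C.
From 2500 m to 3400 m (saturated): cools by 7 × 0.9 = 6.3°C, giving -14.64°C.
From 3400 m to 2400 m (dry descent): warms by 9.8 × 1 = 9.8°C, giving -4.84°C.

-4.84°C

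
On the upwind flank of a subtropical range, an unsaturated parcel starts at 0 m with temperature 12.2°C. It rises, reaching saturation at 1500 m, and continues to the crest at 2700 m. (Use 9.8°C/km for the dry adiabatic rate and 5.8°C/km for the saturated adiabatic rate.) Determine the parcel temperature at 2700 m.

0 → 1500 m (dry, 9.8°C/km): ΔT = -9.8 × 1.5 = -14.7°C → T = -2.5°C
1500 → 2700 m (saturated, 5.8°C/km): ΔT = -5.8 × 1.2 = -6.96°C → T = -9.46°C

-9.46°C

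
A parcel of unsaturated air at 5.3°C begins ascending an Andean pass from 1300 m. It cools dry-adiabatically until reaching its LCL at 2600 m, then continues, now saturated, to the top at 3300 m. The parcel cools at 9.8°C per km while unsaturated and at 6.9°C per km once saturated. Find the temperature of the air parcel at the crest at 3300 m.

-12.27°C

1300 → 2600 m (dry, 9.8°C/km): ΔT = -9.8 × 1.3 = -12.74°C → T = -7.44°C
2600 → 3300 m (saturated, 6.9°C/km): ΔT = -6.9 × 0.7 = -4.83°C → T = -12.27°C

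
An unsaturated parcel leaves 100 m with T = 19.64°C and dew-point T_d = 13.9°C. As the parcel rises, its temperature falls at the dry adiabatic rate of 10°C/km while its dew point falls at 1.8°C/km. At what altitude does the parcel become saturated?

T and T_d converge at 10 − 1.8 = 8.2°C per km
Height above start = (19.64 − 13.9) / 8.2 = 0.7 km
LCL altitude = 100 m + 700 m = 800 m

800 m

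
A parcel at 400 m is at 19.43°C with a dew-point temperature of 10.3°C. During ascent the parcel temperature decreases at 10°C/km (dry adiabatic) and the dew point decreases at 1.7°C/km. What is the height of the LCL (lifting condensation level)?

1500 m

T and T_d converge at 10 − 1.7 = 8.3°C per km
Height above start = (19.43 − 10.3) / 8.3 = 1.1 km
LCL altitude = 400 m + 1100 m = 1500 m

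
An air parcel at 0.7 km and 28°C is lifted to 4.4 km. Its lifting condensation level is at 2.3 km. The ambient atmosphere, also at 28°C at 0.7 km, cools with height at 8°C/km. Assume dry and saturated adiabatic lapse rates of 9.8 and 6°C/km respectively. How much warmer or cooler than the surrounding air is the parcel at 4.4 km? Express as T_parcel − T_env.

+1.32°C (parcel warmer than environment)

Parcel:
  700–2300 m, dry: Δz = 1.6 km ⇒ ΔT = -15.68°C; T = 12.32°C
  2300–4400 m, saturated: Δz = 2.1 km ⇒ ΔT = -12.6°C; T = -0.28°C
Environment:
  700–4400 m, environment: Δz = 3.7 km ⇒ ΔT = -29.6°C; T = -1.6°C
T_parcel − T_env = -0.28 − (-1.6) = +1.32°C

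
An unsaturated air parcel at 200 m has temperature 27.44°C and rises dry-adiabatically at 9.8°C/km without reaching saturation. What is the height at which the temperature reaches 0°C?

3000 m

Height above start = (27.44 − 0) / 9.8 = 2.8 km
Altitude = 200 m + 2800 m = 3000 m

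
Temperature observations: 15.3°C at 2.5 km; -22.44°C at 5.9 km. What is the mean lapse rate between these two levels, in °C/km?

11.1°C/km

Γ = −ΔT/Δz = (15.3 − (-22.44)) / (5900 − 2500) m
  = 37.74°C / 3.4 km = 11.1°C/km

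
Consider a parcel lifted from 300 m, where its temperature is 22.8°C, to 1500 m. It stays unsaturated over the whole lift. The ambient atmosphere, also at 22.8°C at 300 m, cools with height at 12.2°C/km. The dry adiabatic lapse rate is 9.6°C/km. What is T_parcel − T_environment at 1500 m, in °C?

Parcel:
  300 → 1500 m (dry, 9.6°C/km): ΔT = -9.6 × 1.2 = -11.52°C → T = 11.28°C
Environment:
  300 → 1500 m (environment, 12.2°C/km): ΔT = -12.2 × 1.2 = -14.64°C → T = 8.16°C
T_parcel − T_env = 11.28 − 8.16 = +3.12°C

+3.12°C (parcel warmer than environment)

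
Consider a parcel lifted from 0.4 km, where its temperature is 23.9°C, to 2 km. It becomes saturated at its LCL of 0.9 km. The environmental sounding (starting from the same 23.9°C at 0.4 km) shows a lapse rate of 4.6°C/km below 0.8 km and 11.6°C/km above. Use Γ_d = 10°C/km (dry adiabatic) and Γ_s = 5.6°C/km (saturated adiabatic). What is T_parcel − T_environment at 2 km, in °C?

Parcel:
  400 → 900 m (dry, 10°C/km): ΔT = -10 × 0.5 = -5°C → T = 18.9°C
  900 → 2000 m (saturated, 5.6°C/km): ΔT = -5.6 × 1.1 = -6.16°C → T = 12.74°C
Environment:
  400 → 800 m (environment, lower layer, 4.6°C/km): ΔT = -4.6 × 0.4 = -1.84°C → T = 22.06°C
  800 → 2000 m (environment, upper layer, 11.6°C/km): ΔT = -11.6 × 1.2 = -13.92°C → T = 8.14°C
T_parcel − T_env = 12.74 − 8.14 = +4.6°C

+4.6°C (parcel warmer than environment)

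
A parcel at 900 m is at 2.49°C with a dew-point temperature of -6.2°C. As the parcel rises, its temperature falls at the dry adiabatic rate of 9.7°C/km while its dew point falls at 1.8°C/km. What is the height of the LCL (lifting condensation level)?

2000 m

T and T_d converge at 9.7 − 1.8 = 7.9°C per km
Height above start = (2.49 − (-6.2)) / 7.9 = 1.1 km
LCL altitude = 900 m + 1100 m = 2000 m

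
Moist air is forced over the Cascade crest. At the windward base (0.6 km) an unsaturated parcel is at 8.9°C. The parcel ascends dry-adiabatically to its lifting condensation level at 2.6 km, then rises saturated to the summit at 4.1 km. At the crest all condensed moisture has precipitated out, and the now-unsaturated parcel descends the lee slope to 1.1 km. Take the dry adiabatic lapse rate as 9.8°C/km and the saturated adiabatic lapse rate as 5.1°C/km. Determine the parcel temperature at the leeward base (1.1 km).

11.05°C

600 → 2600 m (dry, 9.8°C/km): ΔT = -9.8 × 2 = -19.6°C → T = -10.7°C
2600 → 4100 m (saturated, 5.1°C/km): ΔT = -5.1 × 1.5 = -7.65°C → T = -18.35°C
4100 → 1100 m (dry descent, 9.8°C/km): ΔT = +9.8 × 3 = +29.4°C → T = 11.05°C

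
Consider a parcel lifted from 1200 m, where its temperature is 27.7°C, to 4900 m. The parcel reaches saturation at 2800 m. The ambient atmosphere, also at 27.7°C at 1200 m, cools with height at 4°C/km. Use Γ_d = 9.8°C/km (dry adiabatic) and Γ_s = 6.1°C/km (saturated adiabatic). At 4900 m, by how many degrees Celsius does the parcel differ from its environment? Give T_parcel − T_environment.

-13.69°C (parcel cooler than environment)

Parcel:
  1200–2800 m, dry: Δz = 1.6 km ⇒ ΔT = -15.68°C; T = 12.02°C
  2800–4900 m, saturated: Δz = 2.1 km ⇒ ΔT = -12.81°C; T = -0.79°C
Environment:
  1200–4900 m, environment: Δz = 3.7 km ⇒ ΔT = -14.8°C; T = 12.9°C
T_parcel − T_env = -0.79 − 12.9 = -13.69°C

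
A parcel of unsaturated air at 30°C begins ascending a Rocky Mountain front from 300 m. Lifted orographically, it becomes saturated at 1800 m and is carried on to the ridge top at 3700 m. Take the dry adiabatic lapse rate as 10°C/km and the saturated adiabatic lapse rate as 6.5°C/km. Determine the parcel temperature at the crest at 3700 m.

2.65°C

From 300 m to 1800 m (dry): cools by 10 × 1.5 = 15°C, giving 15°C.
From 1800 m to 3700 m (saturated): cools by 6.5 × 1.9 = 12.35°C, giving 2.65°C.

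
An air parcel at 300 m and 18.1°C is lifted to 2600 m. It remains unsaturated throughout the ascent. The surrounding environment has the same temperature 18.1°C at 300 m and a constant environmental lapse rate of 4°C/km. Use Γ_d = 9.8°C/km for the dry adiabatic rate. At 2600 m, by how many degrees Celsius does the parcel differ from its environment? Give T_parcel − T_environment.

Parcel:
  From 300 m to 2600 m (dry): cools by 9.8 × 2.3 = 22.54°C, giving -4.44°C.
Environment:
  From 300 m to 2600 m (environment): cools by 4 × 2.3 = 9.2°C, giving 8.9°C.
T_parcel − T_env = -4.44 − 8.9 = -13.34°C

-13.34°C (parcel cooler than environment)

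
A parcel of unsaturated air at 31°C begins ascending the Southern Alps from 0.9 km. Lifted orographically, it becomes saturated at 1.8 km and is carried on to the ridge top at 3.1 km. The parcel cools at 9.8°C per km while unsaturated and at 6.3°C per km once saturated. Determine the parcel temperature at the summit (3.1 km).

13.99°C

Dry to 1800 m: -9.8 × 0.9 km = -8.82°C, so T = 22.18°C.
Saturated to 3100 m: -6.3 × 1.3 km = -8.19°C, so T = 13.99°C.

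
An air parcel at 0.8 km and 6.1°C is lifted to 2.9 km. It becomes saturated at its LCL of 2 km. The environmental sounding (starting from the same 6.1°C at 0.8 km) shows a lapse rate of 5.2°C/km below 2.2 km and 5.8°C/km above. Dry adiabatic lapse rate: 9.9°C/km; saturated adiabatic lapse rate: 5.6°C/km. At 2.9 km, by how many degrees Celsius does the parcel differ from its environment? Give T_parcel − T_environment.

Parcel:
  From 800 m to 2000 m (dry): cools by 9.9 × 1.2 = 11.88°C, giving -5.78°C.
  From 2000 m to 2900 m (saturated): cools by 5.6 × 0.9 = 5.04°C, giving -10.82°C.
Environment:
  From 800 m to 2200 m (environment, lower layer): cools by 5.2 × 1.4 = 7.28°C, giving -1.18°C.
  From 2200 m to 2900 m (environment, upper layer): cools by 5.8 × 0.7 = 4.06°C, giving -5.24°C.
T_parcel − T_env = -10.82 − (-5.24) = -5.58°C

-5.58°C (parcel cooler than environment)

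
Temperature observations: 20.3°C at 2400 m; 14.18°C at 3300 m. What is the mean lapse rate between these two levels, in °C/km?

Γ = −ΔT/Δz = (20.3 − 14.18) / (3300 − 2400) m
  = 6.12°C / 0.9 km = 6.8°C/km

6.8°C/km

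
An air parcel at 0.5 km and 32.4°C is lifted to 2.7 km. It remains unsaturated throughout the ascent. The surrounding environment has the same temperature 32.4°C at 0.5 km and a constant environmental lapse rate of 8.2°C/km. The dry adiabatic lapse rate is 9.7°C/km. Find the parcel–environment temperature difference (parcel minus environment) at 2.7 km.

-3.3°C (parcel cooler than environment)

Parcel:
  From 500 m to 2700 m (dry): cools by 9.7 × 2.2 = 21.34°C, giving 11.06°C.
Environment:
  From 500 m to 2700 m (environment): cools by 8.2 × 2.2 = 18.04°C, giving 14.36°C.
T_parcel − T_env = 11.06 − 14.36 = -3.3°C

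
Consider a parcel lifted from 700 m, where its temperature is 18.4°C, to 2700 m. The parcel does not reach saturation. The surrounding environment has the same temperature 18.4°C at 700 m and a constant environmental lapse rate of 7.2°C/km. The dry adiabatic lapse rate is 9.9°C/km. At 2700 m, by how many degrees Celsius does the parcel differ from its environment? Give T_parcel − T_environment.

-5.4°C (parcel cooler than environment)

Parcel:
  700–2700 m, dry: Δz = 2 km ⇒ ΔT = -19.8°C; T = -1.4°C
Environment:
  700–2700 m, environment: Δz = 2 km ⇒ ΔT = -14.4°C; T = 4°C
T_parcel − T_env = -1.4 − 4 = -5.4°C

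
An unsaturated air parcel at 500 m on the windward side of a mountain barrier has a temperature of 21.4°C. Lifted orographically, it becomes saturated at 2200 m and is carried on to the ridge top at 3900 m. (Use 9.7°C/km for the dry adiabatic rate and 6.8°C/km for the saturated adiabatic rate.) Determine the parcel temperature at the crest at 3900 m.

500 → 2200 m (dry, 9.7°C/km): ΔT = -9.7 × 1.7 = -16.49°C → T = 4.91°C
2200 → 3900 m (saturated, 6.8°C/km): ΔT = -6.8 × 1.7 = -11.56°C → T = -6.65°C

-6.65°C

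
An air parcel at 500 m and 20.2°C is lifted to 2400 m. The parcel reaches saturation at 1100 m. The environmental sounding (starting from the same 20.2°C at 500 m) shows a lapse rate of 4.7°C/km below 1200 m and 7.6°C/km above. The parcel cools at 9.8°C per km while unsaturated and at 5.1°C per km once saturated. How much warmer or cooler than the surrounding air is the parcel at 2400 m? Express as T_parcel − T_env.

Parcel:
  Dry to 1100 m: -9.8 × 0.6 km = -5.88°C, so T = 14.32°C.
  Saturated to 2400 m: -5.1 × 1.3 km = -6.63°C, so T = 7.69°C.
Environment:
  Environment, lower layer to 1200 m: -4.7 × 0.7 km = -3.29°C, so T = 16.91°C.
  Environment, upper layer to 2400 m: -7.6 × 1.2 km = -9.12°C, so T = 7.79°C.
T_parcel − T_env = 7.69 − 7.79 = -0.1°C

-0.1°C (parcel cooler than environment)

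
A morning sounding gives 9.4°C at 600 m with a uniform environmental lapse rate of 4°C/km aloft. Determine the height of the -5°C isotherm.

Height above start = (9.4 − (-5)) / 4 = 3.6 km
Altitude = 600 m + 3600 m = 4200 m

4200 m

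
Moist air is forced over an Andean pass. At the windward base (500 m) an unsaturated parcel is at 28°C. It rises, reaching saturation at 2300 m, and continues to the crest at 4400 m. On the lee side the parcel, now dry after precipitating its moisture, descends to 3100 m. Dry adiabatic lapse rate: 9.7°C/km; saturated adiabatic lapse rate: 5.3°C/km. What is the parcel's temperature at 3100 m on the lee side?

12.02°C

500 → 2300 m (dry, 9.7°C/km): ΔT = -9.7 × 1.8 = -17.46°C → T = 10.54°C
2300 → 4400 m (saturated, 5.3°C/km): ΔT = -5.3 × 2.1 = -11.13°C → T = -0.59°C
4400 → 3100 m (dry descent, 9.7°C/km): ΔT = +9.7 × 1.3 = +12.61°C → T = 12.02°C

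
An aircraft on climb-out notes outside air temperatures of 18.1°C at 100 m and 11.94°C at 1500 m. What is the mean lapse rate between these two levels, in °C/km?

4.4°C/km

Γ = −ΔT/Δz = (18.1 − 11.94) / (1500 − 100) m
  = 6.16°C / 1.4 km = 4.4°C/km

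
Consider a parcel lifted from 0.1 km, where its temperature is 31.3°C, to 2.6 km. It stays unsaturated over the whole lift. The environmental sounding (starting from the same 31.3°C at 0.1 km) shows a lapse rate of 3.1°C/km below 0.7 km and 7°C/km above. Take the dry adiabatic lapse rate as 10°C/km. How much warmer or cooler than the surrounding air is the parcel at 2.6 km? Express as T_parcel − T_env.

Parcel:
  Dry to 2600 m: -10 × 2.5 km = -25°C, so T = 6.3°C.
Environment:
  Environment, lower layer to 700 m: -3.1 × 0.6 km = -1.86°C, so T = 29.44°C.
  Environment, upper layer to 2600 m: -7 × 1.9 km = -13.3°C, so T = 16.14°C.
T_parcel − T_env = 6.3 − 16.14 = -9.84°C

-9.84°C (parcel cooler than environment)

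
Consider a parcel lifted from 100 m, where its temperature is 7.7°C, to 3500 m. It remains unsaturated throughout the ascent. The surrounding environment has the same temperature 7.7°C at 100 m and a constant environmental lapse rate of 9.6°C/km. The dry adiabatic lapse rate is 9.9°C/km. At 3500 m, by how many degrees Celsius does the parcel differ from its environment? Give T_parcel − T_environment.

-1.02°C (parcel cooler than environment)

Parcel:
  Dry to 3500 m: -9.9 × 3.4 km = -33.66°C, so T = -25.96°C.
Environment:
  Environment to 3500 m: -9.6 × 3.4 km = -32.64°C, so T = -24.94°C.
T_parcel − T_env = -25.96 − (-24.94) = -1.02°C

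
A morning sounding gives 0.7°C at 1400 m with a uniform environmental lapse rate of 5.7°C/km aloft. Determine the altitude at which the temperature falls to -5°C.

Height above start = (0.7 − (-5)) / 5.7 = 1 km
Altitude = 1400 m + 1000 m = 2400 m

2400 m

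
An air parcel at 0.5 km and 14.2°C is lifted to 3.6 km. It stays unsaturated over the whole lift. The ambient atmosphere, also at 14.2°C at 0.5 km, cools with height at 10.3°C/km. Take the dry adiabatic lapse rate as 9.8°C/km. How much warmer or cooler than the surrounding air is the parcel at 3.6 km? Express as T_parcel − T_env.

+1.55°C (parcel warmer than environment)

Parcel:
  Dry to 3600 m: -9.8 × 3.1 km = -30.38°C, so T = -16.18°C.
Environment:
  Environment to 3600 m: -10.3 × 3.1 km = -31.93°C, so T = -17.73°C.
T_parcel − T_env = -16.18 − (-17.73) = +1.55°C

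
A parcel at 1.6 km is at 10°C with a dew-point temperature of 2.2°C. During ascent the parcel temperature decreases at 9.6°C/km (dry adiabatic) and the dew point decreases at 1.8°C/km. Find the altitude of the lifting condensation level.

2.6 km

T and T_d converge at 9.6 − 1.8 = 7.8°C per km
Height above start = (10 − 2.2) / 7.8 = 1 km
LCL altitude = 1600 m + 1000 m = 2600 m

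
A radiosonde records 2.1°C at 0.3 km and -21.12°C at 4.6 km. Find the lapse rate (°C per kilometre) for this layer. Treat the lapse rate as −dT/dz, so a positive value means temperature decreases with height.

5.4°C/km

Γ = −ΔT/Δz = (2.1 − (-21.12)) / (4600 − 300) m
  = 23.22°C / 4.3 km = 5.4°C/km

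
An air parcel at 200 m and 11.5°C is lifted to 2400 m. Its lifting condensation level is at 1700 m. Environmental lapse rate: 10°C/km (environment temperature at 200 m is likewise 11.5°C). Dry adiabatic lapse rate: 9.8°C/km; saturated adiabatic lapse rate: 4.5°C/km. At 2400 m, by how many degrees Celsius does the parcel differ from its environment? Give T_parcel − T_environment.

Parcel:
  Dry to 1700 m: -9.8 × 1.5 km = -14.7°C, so T = -3.2°C.
  Saturated to 2400 m: -4.5 × 0.7 km = -3.15°C, so T = -6.35°C.
Environment:
  Environment to 2400 m: -10 × 2.2 km = -22°C, so T = -10.5°C.
T_parcel − T_env = -6.35 − (-10.5) = +4.15°C

+4.15°C (parcel warmer than environment)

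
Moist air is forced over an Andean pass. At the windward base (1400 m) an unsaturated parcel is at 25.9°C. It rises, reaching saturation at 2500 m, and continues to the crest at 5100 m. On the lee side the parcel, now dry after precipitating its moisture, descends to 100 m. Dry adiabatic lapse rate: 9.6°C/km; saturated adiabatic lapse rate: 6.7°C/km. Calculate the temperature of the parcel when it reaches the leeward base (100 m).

45.92°C

From 1400 m to 2500 m (dry): cools by 9.6 × 1.1 = 10.56°C, giving 15.34°C.
From 2500 m to 5100 m (saturated): cools by 6.7 × 2.6 = 17.42°C, giving -2.08°C.
From 5100 m to 100 m (dry descent): warms by 9.6 × 5 = 48°C, giving 45.92°C.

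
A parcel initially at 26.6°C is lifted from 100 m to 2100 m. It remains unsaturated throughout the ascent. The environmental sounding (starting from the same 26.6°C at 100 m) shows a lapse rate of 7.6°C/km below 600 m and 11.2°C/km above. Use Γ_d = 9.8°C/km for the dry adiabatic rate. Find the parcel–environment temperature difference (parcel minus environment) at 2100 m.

+1°C (parcel warmer than environment)

Parcel:
  100–2100 m, dry: Δz = 2 km ⇒ ΔT = -19.6°C; T = 7°C
Environment:
  100–600 m, environment, lower layer: Δz = 0.5 km ⇒ ΔT = -3.8°C; T = 22.8°C
  600–2100 m, environment, upper layer: Δz = 1.5 km ⇒ ΔT = -16.8°C; T = 6°C
T_parcel − T_env = 7 − 6 = +1°C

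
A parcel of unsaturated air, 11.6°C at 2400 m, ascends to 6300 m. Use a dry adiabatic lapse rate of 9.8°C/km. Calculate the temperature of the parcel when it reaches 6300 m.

2400 → 6300 m (dry adiabatic, 9.8°C/km): ΔT = -9.8 × 3.9 = -38.22°C → T = -26.62°C

-26.62°C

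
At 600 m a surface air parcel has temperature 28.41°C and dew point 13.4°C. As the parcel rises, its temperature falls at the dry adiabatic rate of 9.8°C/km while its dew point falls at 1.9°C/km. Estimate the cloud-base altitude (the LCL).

T and T_d converge at 9.8 − 1.9 = 7.9°C per km
Height above start = (28.41 − 13.4) / 7.9 = 1.9 km
LCL altitude = 600 m + 1900 m = 2500 m

2500 m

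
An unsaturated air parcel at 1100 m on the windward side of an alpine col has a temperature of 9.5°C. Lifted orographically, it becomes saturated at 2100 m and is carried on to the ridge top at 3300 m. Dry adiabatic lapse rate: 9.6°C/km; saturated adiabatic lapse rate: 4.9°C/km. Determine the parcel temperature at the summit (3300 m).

From 1100 m to 2100 m (dry): cools by 9.6 × 1 = 9.6°C, giving -0.1°C.
From 2100 m to 3300 m (saturated): cools by 4.9 × 1.2 = 5.88°C, giving -5.98°C.

-5.98°C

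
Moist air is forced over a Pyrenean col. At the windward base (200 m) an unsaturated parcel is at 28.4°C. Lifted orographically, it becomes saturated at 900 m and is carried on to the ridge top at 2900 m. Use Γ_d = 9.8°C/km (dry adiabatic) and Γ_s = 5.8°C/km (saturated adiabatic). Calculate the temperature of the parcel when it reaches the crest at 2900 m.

9.94°C

Dry to 900 m: -9.8 × 0.7 km = -6.86°C, so T = 21.54°C.
Saturated to 2900 m: -5.8 × 2 km = -11.6°C, so T = 9.94°C.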